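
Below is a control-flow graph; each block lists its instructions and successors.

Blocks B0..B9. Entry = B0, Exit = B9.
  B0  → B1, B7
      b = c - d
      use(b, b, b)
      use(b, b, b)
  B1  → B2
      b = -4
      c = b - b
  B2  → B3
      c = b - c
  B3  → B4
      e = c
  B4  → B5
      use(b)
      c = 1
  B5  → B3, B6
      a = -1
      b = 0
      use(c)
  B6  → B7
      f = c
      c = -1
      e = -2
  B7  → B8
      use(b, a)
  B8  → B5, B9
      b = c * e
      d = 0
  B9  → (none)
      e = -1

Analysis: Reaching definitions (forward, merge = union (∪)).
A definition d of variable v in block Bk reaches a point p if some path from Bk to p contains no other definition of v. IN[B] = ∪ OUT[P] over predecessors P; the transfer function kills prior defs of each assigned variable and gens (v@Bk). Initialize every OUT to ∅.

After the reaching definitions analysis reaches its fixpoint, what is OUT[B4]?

Answer: {a@B5, b@B1, b@B5, c@B4, d@B8, e@B3, f@B6}

Trace:
Fixpoint table:
  B0:  IN={}  OUT={b@B0}
  B1:  IN={b@B0}  OUT={b@B1, c@B1}
  B2:  IN={b@B1, c@B1}  OUT={b@B1, c@B2}
  B3:  IN={a@B5, b@B1, b@B5, c@B2, c@B4, c@B6, d@B8, e@B3, e@B6, f@B6}  OUT={a@B5, b@B1, b@B5, c@B2, c@B4, c@B6, d@B8, e@B3, f@B6}
  B4:  IN={a@B5, b@B1, b@B5, c@B2, c@B4, c@B6, d@B8, e@B3, f@B6}  OUT={a@B5, b@B1, b@B5, c@B4, d@B8, e@B3, f@B6}
  B5:  IN={a@B5, b@B1, b@B5, b@B8, c@B4, c@B6, d@B8, e@B3, e@B6, f@B6}  OUT={a@B5, b@B5, c@B4, c@B6, d@B8, e@B3, e@B6, f@B6}
  B6:  IN={a@B5, b@B5, c@B4, c@B6, d@B8, e@B3, e@B6, f@B6}  OUT={a@B5, b@B5, c@B6, d@B8, e@B6, f@B6}
  B7:  IN={a@B5, b@B0, b@B5, c@B6, d@B8, e@B6, f@B6}  OUT={a@B5, b@B0, b@B5, c@B6, d@B8, e@B6, f@B6}
  B8:  IN={a@B5, b@B0, b@B5, c@B6, d@B8, e@B6, f@B6}  OUT={a@B5, b@B8, c@B6, d@B8, e@B6, f@B6}
  B9:  IN={a@B5, b@B8, c@B6, d@B8, e@B6, f@B6}  OUT={a@B5, b@B8, c@B6, d@B8, e@B9, f@B6}

Merge at B4: IN[B4] = OUT[B3] = {a@B5, b@B1, b@B5, c@B2, c@B4, c@B6, d@B8, e@B3, f@B6}
Applying B4's transfer function to that IN value gives OUT[B4] (row B4 above).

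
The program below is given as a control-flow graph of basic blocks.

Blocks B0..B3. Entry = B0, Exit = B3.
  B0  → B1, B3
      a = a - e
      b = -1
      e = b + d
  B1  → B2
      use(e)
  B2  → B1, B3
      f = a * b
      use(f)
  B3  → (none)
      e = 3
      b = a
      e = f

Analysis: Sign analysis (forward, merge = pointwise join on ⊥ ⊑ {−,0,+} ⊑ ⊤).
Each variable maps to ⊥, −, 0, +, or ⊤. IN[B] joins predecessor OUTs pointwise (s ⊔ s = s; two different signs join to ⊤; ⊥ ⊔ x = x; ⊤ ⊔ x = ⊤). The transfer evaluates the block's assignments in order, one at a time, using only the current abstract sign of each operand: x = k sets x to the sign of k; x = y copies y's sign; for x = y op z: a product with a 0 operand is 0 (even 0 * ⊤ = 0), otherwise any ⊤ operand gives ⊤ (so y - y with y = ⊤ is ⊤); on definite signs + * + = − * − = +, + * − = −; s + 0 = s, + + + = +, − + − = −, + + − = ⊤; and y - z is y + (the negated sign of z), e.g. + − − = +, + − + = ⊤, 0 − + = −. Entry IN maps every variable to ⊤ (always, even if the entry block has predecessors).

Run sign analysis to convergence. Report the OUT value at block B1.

Converged values:
  B0: | IN=(all ⊤) | OUT={b:-; rest ⊤}
  B1: | IN={b:-; rest ⊤} | OUT={b:-; rest ⊤}
  B2: | IN={b:-; rest ⊤} | OUT={b:-; rest ⊤}
  B3: | IN={b:-; rest ⊤} | OUT=(all ⊤)

Merge at B1: IN[B1] = OUT[B0] ⊔ OUT[B2] = {a: ⊤, b: -, c: ⊤, d: ⊤, e: ⊤, f: ⊤}
Applying B1's transfer function to that IN value gives OUT[B1] (row B1 above).

Answer: {a: ⊤, b: -, c: ⊤, d: ⊤, e: ⊤, f: ⊤}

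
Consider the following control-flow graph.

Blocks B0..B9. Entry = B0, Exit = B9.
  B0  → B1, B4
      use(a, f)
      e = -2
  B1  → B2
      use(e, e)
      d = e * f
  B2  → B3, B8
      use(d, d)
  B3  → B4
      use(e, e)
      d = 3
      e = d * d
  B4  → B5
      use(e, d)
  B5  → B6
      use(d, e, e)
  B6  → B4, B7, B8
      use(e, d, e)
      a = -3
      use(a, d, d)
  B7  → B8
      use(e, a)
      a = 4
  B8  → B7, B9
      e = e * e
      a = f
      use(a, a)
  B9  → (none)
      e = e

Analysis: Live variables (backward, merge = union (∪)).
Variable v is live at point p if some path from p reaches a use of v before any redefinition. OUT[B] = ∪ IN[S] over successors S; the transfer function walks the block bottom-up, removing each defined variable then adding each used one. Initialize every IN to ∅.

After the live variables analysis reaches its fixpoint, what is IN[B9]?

Per-block solution:
  B0:  IN={a, d, f}  OUT={d, e, f}
  B1:  IN={e, f}  OUT={d, e, f}
  B2:  IN={d, e, f}  OUT={e, f}
  B3:  IN={e, f}  OUT={d, e, f}
  B4:  IN={d, e, f}  OUT={d, e, f}
  B5:  IN={d, e, f}  OUT={d, e, f}
  B6:  IN={d, e, f}  OUT={a, d, e, f}
  B7:  IN={a, e, f}  OUT={e, f}
  B8:  IN={e, f}  OUT={a, e, f}
  B9:  IN={e}  OUT={}

B9 is the boundary node: OUT[B9] = {}
Applying B9's transfer function to that OUT value gives IN[B9] (row B9 above).

Answer: {e}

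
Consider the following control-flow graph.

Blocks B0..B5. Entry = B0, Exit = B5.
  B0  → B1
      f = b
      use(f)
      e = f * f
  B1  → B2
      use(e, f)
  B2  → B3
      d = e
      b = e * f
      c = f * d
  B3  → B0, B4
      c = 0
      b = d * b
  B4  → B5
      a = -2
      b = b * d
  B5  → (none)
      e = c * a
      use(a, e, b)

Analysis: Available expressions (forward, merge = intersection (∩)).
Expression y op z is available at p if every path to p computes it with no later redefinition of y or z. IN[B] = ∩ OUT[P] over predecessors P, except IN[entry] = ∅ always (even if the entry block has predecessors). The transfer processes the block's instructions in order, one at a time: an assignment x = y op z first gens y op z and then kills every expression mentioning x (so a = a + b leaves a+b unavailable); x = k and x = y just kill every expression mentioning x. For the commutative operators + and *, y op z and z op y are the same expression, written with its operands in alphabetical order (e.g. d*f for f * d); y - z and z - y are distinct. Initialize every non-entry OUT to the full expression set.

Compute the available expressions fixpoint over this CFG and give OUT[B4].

Answer: {d*f, e*f, f*f}

Working:
Fixpoint table:
  B0:  IN={}  OUT={f*f}
  B1:  IN={f*f}  OUT={f*f}
  B2:  IN={f*f}  OUT={d*f, e*f, f*f}
  B3:  IN={d*f, e*f, f*f}  OUT={d*f, e*f, f*f}
  B4:  IN={d*f, e*f, f*f}  OUT={d*f, e*f, f*f}
  B5:  IN={d*f, e*f, f*f}  OUT={a*c, d*f, f*f}

Merge at B4: IN[B4] = OUT[B3] = {d*f, e*f, f*f}
Applying B4's transfer function to that IN value gives OUT[B4] (row B4 above).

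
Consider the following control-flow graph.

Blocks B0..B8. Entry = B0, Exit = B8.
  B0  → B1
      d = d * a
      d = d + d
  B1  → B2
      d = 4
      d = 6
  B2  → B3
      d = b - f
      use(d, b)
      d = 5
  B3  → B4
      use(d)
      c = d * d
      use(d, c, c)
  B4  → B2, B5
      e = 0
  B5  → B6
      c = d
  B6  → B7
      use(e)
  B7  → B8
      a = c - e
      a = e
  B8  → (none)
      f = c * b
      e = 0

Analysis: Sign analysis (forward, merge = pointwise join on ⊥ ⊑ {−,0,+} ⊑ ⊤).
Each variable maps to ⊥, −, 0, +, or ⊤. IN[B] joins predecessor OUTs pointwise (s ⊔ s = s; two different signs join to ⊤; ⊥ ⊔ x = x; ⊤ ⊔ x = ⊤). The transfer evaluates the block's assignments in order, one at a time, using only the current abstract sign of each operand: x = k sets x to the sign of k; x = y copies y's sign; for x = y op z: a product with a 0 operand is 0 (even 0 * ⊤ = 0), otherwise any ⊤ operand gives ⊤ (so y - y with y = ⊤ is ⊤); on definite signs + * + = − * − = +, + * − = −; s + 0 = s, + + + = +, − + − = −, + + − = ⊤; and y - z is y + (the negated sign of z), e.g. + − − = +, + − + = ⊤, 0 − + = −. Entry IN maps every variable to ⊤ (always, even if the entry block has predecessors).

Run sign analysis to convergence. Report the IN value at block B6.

Answer: {a: ⊤, b: ⊤, c: +, d: +, e: 0, f: ⊤}

Working:
Fixpoint table:
  B0:  IN=(all ⊤)  OUT=(all ⊤)
  B1:  IN=(all ⊤)  OUT={d:+; rest ⊤}
  B2:  IN={d:+; rest ⊤}  OUT={d:+; rest ⊤}
  B3:  IN={d:+; rest ⊤}  OUT={c:+, d:+; rest ⊤}
  B4:  IN={c:+, d:+; rest ⊤}  OUT={c:+, d:+, e:0; rest ⊤}
  B5:  IN={c:+, d:+, e:0; rest ⊤}  OUT={c:+, d:+, e:0; rest ⊤}
  B6:  IN={c:+, d:+, e:0; rest ⊤}  OUT={c:+, d:+, e:0; rest ⊤}
  B7:  IN={c:+, d:+, e:0; rest ⊤}  OUT={a:0, c:+, d:+, e:0; rest ⊤}
  B8:  IN={a:0, c:+, d:+, e:0; rest ⊤}  OUT={a:0, c:+, d:+, e:0; rest ⊤}

Merge at B6: IN[B6] = OUT[B5] = {a: ⊤, b: ⊤, c: +, d: +, e: 0, f: ⊤}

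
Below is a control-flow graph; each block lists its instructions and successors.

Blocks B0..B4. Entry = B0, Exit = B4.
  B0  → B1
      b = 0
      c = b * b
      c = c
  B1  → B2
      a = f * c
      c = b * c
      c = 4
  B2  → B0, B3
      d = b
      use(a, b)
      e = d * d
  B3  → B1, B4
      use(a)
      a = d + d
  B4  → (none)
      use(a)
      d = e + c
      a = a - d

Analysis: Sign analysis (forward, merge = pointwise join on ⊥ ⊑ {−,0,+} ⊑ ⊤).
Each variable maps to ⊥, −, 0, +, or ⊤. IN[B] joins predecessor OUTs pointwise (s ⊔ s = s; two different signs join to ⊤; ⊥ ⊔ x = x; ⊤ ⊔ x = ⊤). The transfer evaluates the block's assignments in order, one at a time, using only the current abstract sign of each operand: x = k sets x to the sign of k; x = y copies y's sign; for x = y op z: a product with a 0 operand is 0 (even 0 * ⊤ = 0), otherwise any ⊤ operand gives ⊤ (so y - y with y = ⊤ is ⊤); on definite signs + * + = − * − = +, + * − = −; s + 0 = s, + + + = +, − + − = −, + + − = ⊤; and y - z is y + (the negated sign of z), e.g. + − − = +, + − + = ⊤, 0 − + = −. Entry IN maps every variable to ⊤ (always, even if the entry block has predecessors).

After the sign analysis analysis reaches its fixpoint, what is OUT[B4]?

Answer: {a: -, b: 0, c: +, d: +, e: 0, f: ⊤}

Working:
Converged values:
  B0:   IN=(all ⊤)   OUT={b:0, c:0; rest ⊤}
  B1:   IN={b:0; rest ⊤}   OUT={b:0, c:+; rest ⊤}
  B2:   IN={b:0, c:+; rest ⊤}   OUT={b:0, c:+, d:0, e:0; rest ⊤}
  B3:   IN={b:0, c:+, d:0, e:0; rest ⊤}   OUT={a:0, b:0, c:+, d:0, e:0; rest ⊤}
  B4:   IN={a:0, b:0, c:+, d:0, e:0; rest ⊤}   OUT={a:-, b:0, c:+, d:+, e:0; rest ⊤}

Merge at B4: IN[B4] = OUT[B3] = {a: 0, b: 0, c: +, d: 0, e: 0, f: ⊤}
Applying B4's transfer function to that IN value gives OUT[B4] (row B4 above).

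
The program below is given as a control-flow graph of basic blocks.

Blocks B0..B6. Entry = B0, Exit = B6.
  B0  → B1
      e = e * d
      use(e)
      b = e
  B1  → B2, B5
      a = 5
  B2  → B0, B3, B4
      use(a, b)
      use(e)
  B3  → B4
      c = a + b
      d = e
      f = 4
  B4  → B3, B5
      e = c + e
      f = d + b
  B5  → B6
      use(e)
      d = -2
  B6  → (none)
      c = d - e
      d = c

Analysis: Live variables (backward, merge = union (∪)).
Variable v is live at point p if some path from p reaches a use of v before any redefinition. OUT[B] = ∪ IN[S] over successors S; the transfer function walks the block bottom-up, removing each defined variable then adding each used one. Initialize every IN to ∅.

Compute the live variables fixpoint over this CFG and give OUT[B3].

Per-block solution:
  B0:   IN={c, d, e}   OUT={b, c, d, e}
  B1:   IN={b, c, d, e}   OUT={a, b, c, d, e}
  B2:   IN={a, b, c, d, e}   OUT={a, b, c, d, e}
  B3:   IN={a, b, e}   OUT={a, b, c, d, e}
  B4:   IN={a, b, c, d, e}   OUT={a, b, e}
  B5:   IN={e}   OUT={d, e}
  B6:   IN={d, e}   OUT={}

Merge at B3: OUT[B3] = IN[B4] = {a, b, c, d, e}

Answer: {a, b, c, d, e}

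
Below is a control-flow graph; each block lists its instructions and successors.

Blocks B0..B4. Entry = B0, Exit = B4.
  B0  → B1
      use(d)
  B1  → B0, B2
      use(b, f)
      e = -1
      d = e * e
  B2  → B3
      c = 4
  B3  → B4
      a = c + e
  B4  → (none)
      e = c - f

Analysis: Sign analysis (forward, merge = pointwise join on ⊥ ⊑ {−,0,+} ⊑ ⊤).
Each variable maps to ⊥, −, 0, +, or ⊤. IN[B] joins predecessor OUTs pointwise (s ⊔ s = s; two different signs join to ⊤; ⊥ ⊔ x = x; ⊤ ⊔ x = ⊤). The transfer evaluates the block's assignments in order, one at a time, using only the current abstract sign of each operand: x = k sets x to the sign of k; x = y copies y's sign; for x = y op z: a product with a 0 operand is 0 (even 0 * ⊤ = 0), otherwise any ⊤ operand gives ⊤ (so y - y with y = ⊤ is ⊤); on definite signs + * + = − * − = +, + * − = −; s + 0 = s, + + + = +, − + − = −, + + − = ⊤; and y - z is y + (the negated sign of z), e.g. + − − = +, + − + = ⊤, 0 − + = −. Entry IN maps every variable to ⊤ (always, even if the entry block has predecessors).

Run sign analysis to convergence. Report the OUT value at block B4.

Answer: {a: ⊤, b: ⊤, c: +, d: +, e: ⊤, f: ⊤}

Derivation:
Per-block solution:
  B0:   IN=(all ⊤)   OUT=(all ⊤)
  B1:   IN=(all ⊤)   OUT={d:+, e:-; rest ⊤}
  B2:   IN={d:+, e:-; rest ⊤}   OUT={c:+, d:+, e:-; rest ⊤}
  B3:   IN={c:+, d:+, e:-; rest ⊤}   OUT={c:+, d:+, e:-; rest ⊤}
  B4:   IN={c:+, d:+, e:-; rest ⊤}   OUT={c:+, d:+; rest ⊤}

Merge at B4: IN[B4] = OUT[B3] = {a: ⊤, b: ⊤, c: +, d: +, e: -, f: ⊤}
Applying B4's transfer function to that IN value gives OUT[B4] (row B4 above).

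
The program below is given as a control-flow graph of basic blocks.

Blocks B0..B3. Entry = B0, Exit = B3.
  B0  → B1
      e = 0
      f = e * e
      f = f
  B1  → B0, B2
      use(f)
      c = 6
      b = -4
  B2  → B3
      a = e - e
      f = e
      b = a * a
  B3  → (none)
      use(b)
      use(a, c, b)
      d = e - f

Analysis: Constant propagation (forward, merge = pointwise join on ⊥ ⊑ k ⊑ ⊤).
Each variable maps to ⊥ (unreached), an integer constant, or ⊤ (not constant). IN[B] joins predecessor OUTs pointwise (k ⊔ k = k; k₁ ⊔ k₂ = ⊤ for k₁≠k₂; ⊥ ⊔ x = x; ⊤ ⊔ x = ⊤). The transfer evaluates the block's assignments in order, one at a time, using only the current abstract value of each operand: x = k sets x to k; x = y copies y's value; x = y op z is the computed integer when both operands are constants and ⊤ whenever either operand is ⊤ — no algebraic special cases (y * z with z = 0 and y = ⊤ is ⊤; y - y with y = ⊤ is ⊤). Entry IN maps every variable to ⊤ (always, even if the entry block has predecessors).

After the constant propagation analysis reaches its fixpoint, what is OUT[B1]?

Answer: {a: ⊤, b: -4, c: 6, d: ⊤, e: 0, f: 0}

Working:
Per-block solution:
  B0:  IN=(all ⊤)  OUT={e:0, f:0; rest ⊤}
  B1:  IN={e:0, f:0; rest ⊤}  OUT={b:-4, c:6, e:0, f:0; rest ⊤}
  B2:  IN={b:-4, c:6, e:0, f:0; rest ⊤}  OUT={a:0, b:0, c:6, e:0, f:0; rest ⊤}
  B3:  IN={a:0, b:0, c:6, e:0, f:0; rest ⊤}  OUT={a:0, b:0, c:6, d:0, e:0, f:0; rest ⊤}

Merge at B1: IN[B1] = OUT[B0] = {a: ⊤, b: ⊤, c: ⊤, d: ⊤, e: 0, f: 0}
Applying B1's transfer function to that IN value gives OUT[B1] (row B1 above).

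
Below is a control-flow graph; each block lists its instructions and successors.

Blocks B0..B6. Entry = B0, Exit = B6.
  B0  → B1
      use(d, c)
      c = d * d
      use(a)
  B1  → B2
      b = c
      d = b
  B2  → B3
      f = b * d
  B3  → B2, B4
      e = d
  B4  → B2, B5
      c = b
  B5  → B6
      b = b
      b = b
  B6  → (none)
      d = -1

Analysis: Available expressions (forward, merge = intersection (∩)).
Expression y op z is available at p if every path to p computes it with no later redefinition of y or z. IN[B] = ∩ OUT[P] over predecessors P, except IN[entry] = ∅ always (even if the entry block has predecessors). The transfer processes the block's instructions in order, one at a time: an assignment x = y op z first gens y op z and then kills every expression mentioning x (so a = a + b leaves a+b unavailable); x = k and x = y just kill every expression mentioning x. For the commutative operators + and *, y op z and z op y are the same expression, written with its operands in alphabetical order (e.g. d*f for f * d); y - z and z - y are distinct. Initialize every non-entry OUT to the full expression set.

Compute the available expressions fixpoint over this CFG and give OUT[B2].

Fixpoint table:
  B0:   IN={}   OUT={d*d}
  B1:   IN={d*d}   OUT={}
  B2:   IN={}   OUT={b*d}
  B3:   IN={b*d}   OUT={b*d}
  B4:   IN={b*d}   OUT={b*d}
  B5:   IN={b*d}   OUT={}
  B6:   IN={}   OUT={}

Merge at B2: IN[B2] = OUT[B1] ∩ OUT[B3] ∩ OUT[B4] = {}
Applying B2's transfer function to that IN value gives OUT[B2] (row B2 above).

Answer: {b*d}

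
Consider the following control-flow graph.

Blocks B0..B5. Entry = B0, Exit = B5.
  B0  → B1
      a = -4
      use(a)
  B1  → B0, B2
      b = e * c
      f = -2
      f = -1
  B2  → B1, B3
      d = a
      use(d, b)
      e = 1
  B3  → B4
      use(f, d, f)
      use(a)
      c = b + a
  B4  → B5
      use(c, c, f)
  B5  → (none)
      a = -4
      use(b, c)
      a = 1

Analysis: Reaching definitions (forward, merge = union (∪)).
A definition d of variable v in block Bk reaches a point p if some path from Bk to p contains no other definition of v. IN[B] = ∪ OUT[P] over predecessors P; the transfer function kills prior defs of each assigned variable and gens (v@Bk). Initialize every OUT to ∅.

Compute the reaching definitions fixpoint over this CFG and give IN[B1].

Answer: {a@B0, b@B1, d@B2, e@B2, f@B1}

Working:
Per-block solution:
  B0:   IN={a@B0, b@B1, d@B2, e@B2, f@B1}   OUT={a@B0, b@B1, d@B2, e@B2, f@B1}
  B1:   IN={a@B0, b@B1, d@B2, e@B2, f@B1}   OUT={a@B0, b@B1, d@B2, e@B2, f@B1}
  B2:   IN={a@B0, b@B1, d@B2, e@B2, f@B1}   OUT={a@B0, b@B1, d@B2, e@B2, f@B1}
  B3:   IN={a@B0, b@B1, d@B2, e@B2, f@B1}   OUT={a@B0, b@B1, c@B3, d@B2, e@B2, f@B1}
  B4:   IN={a@B0, b@B1, c@B3, d@B2, e@B2, f@B1}   OUT={a@B0, b@B1, c@B3, d@B2, e@B2, f@B1}
  B5:   IN={a@B0, b@B1, c@B3, d@B2, e@B2, f@B1}   OUT={a@B5, b@B1, c@B3, d@B2, e@B2, f@B1}

Merge at B1: IN[B1] = OUT[B0] ⊔ OUT[B2] = {a@B0, b@B1, d@B2, e@B2, f@B1}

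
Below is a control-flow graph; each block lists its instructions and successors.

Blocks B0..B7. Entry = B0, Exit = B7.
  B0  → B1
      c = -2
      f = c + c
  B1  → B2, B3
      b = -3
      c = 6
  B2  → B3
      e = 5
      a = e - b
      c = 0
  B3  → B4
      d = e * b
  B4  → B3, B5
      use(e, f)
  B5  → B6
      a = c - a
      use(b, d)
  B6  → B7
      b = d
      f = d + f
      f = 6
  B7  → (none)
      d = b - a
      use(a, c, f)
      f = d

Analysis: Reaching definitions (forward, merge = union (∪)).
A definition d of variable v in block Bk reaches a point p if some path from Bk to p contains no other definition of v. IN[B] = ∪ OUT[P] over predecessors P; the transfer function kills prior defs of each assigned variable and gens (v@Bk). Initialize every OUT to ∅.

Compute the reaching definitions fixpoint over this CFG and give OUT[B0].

Answer: {c@B0, f@B0}

Working:
Fixpoint table:
  B0:  IN={}  OUT={c@B0, f@B0}
  B1:  IN={c@B0, f@B0}  OUT={b@B1, c@B1, f@B0}
  B2:  IN={b@B1, c@B1, f@B0}  OUT={a@B2, b@B1, c@B2, e@B2, f@B0}
  B3:  IN={a@B2, b@B1, c@B1, c@B2, d@B3, e@B2, f@B0}  OUT={a@B2, b@B1, c@B1, c@B2, d@B3, e@B2, f@B0}
  B4:  IN={a@B2, b@B1, c@B1, c@B2, d@B3, e@B2, f@B0}  OUT={a@B2, b@B1, c@B1, c@B2, d@B3, e@B2, f@B0}
  B5:  IN={a@B2, b@B1, c@B1, c@B2, d@B3, e@B2, f@B0}  OUT={a@B5, b@B1, c@B1, c@B2, d@B3, e@B2, f@B0}
  B6:  IN={a@B5, b@B1, c@B1, c@B2, d@B3, e@B2, f@B0}  OUT={a@B5, b@B6, c@B1, c@B2, d@B3, e@B2, f@B6}
  B7:  IN={a@B5, b@B6, c@B1, c@B2, d@B3, e@B2, f@B6}  OUT={a@B5, b@B6, c@B1, c@B2, d@B7, e@B2, f@B7}

B0 is the boundary node: IN[B0] = {}
Applying B0's transfer function to that IN value gives OUT[B0] (row B0 above).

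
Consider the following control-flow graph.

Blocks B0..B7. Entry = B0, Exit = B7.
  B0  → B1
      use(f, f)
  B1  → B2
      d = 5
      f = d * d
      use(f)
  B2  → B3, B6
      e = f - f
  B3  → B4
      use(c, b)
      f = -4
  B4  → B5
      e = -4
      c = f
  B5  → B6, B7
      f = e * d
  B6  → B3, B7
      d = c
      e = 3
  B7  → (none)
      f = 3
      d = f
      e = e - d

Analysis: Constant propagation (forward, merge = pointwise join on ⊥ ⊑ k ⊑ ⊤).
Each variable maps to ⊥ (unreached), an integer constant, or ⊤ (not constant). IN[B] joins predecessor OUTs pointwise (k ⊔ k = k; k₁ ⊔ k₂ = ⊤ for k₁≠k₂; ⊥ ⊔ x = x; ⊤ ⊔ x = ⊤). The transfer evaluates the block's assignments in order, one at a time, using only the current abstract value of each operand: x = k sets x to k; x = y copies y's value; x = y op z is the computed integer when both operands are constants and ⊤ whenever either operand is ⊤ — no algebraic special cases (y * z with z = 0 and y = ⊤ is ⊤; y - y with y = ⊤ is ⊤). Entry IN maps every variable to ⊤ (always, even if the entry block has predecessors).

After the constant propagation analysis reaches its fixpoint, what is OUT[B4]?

Fixpoint table:
  B0:   IN=(all ⊤)   OUT=(all ⊤)
  B1:   IN=(all ⊤)   OUT={d:5, f:25; rest ⊤}
  B2:   IN={d:5, f:25; rest ⊤}   OUT={d:5, e:0, f:25; rest ⊤}
  B3:   IN=(all ⊤)   OUT={f:-4; rest ⊤}
  B4:   IN={f:-4; rest ⊤}   OUT={c:-4, e:-4, f:-4; rest ⊤}
  B5:   IN={c:-4, e:-4, f:-4; rest ⊤}   OUT={c:-4, e:-4; rest ⊤}
  B6:   IN=(all ⊤)   OUT={e:3; rest ⊤}
  B7:   IN=(all ⊤)   OUT={d:3, f:3; rest ⊤}

Merge at B4: IN[B4] = OUT[B3] = {a: ⊤, b: ⊤, c: ⊤, d: ⊤, e: ⊤, f: -4}
Applying B4's transfer function to that IN value gives OUT[B4] (row B4 above).

Answer: {a: ⊤, b: ⊤, c: -4, d: ⊤, e: -4, f: -4}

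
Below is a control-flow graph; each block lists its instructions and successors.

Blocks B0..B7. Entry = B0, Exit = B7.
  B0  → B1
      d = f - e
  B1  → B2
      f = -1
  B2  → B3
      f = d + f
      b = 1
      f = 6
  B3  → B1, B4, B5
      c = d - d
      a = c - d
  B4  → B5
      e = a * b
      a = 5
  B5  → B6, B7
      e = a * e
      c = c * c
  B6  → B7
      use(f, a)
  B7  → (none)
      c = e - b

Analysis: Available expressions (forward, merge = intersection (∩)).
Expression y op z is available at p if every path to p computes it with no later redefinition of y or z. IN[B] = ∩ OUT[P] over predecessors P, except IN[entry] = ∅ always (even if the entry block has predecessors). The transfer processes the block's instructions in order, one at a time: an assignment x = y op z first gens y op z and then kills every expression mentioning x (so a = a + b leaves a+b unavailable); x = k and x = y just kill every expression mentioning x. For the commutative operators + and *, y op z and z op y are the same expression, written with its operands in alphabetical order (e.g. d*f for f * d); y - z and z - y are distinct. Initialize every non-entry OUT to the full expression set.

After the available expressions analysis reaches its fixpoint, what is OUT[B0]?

Answer: {f-e}

Trace:
Converged values:
  B0:  IN={}  OUT={f-e}
  B1:  IN={}  OUT={}
  B2:  IN={}  OUT={}
  B3:  IN={}  OUT={c-d, d-d}
  B4:  IN={c-d, d-d}  OUT={c-d, d-d}
  B5:  IN={c-d, d-d}  OUT={d-d}
  B6:  IN={d-d}  OUT={d-d}
  B7:  IN={d-d}  OUT={d-d, e-b}

B0 is the boundary node: IN[B0] = {}
Applying B0's transfer function to that IN value gives OUT[B0] (row B0 above).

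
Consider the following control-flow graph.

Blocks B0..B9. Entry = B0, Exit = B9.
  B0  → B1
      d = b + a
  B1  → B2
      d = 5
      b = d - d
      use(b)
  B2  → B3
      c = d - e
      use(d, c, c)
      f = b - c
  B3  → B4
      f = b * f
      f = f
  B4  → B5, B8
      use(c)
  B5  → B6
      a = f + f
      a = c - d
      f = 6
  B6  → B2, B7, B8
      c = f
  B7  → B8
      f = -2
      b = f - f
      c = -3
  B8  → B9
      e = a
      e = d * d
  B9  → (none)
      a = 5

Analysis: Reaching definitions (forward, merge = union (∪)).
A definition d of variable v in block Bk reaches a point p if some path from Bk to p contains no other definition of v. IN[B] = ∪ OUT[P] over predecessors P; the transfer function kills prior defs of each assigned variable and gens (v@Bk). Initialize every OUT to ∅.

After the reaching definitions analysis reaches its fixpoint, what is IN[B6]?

Answer: {a@B5, b@B1, c@B2, d@B1, f@B5}

Working:
Fixpoint table:
  B0:  IN={}  OUT={d@B0}
  B1:  IN={d@B0}  OUT={b@B1, d@B1}
  B2:  IN={a@B5, b@B1, c@B6, d@B1, f@B5}  OUT={a@B5, b@B1, c@B2, d@B1, f@B2}
  B3:  IN={a@B5, b@B1, c@B2, d@B1, f@B2}  OUT={a@B5, b@B1, c@B2, d@B1, f@B3}
  B4:  IN={a@B5, b@B1, c@B2, d@B1, f@B3}  OUT={a@B5, b@B1, c@B2, d@B1, f@B3}
  B5:  IN={a@B5, b@B1, c@B2, d@B1, f@B3}  OUT={a@B5, b@B1, c@B2, d@B1, f@B5}
  B6:  IN={a@B5, b@B1, c@B2, d@B1, f@B5}  OUT={a@B5, b@B1, c@B6, d@B1, f@B5}
  B7:  IN={a@B5, b@B1, c@B6, d@B1, f@B5}  OUT={a@B5, b@B7, c@B7, d@B1, f@B7}
  B8:  IN={a@B5, b@B1, b@B7, c@B2, c@B6, c@B7, d@B1, f@B3, f@B5, f@B7}  OUT={a@B5, b@B1, b@B7, c@B2, c@B6, c@B7, d@B1, e@B8, f@B3, f@B5, f@B7}
  B9:  IN={a@B5, b@B1, b@B7, c@B2, c@B6, c@B7, d@B1, e@B8, f@B3, f@B5, f@B7}  OUT={a@B9, b@B1, b@B7, c@B2, c@B6, c@B7, d@B1, e@B8, f@B3, f@B5, f@B7}

Merge at B6: IN[B6] = OUT[B5] = {a@B5, b@B1, c@B2, d@B1, f@B5}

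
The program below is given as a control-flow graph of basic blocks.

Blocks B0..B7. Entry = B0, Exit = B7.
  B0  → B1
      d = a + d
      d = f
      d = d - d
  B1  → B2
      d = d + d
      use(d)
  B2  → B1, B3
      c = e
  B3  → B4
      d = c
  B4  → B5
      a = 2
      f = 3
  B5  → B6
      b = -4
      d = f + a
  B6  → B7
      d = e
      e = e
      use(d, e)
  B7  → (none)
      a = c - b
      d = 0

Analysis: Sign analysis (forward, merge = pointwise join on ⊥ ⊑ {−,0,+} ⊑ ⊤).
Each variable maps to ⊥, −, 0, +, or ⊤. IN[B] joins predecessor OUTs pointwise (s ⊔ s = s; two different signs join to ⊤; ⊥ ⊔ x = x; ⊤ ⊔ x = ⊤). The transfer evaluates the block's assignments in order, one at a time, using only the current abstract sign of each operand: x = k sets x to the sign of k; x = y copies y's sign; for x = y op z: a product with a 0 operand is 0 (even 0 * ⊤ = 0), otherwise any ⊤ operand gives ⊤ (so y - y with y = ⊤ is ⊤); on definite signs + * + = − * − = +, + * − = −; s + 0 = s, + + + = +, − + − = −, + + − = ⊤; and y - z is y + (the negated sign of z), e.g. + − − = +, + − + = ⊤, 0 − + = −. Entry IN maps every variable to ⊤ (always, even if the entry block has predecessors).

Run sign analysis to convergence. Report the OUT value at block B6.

Answer: {a: +, b: -, c: ⊤, d: ⊤, e: ⊤, f: +}

Trace:
Per-block solution:
  B0:   IN=(all ⊤)   OUT=(all ⊤)
  B1:   IN=(all ⊤)   OUT=(all ⊤)
  B2:   IN=(all ⊤)   OUT=(all ⊤)
  B3:   IN=(all ⊤)   OUT=(all ⊤)
  B4:   IN=(all ⊤)   OUT={a:+, f:+; rest ⊤}
  B5:   IN={a:+, f:+; rest ⊤}   OUT={a:+, b:-, d:+, f:+; rest ⊤}
  B6:   IN={a:+, b:-, d:+, f:+; rest ⊤}   OUT={a:+, b:-, f:+; rest ⊤}
  B7:   IN={a:+, b:-, f:+; rest ⊤}   OUT={b:-, d:0, f:+; rest ⊤}

Merge at B6: IN[B6] = OUT[B5] = {a: +, b: -, c: ⊤, d: +, e: ⊤, f: +}
Applying B6's transfer function to that IN value gives OUT[B6] (row B6 above).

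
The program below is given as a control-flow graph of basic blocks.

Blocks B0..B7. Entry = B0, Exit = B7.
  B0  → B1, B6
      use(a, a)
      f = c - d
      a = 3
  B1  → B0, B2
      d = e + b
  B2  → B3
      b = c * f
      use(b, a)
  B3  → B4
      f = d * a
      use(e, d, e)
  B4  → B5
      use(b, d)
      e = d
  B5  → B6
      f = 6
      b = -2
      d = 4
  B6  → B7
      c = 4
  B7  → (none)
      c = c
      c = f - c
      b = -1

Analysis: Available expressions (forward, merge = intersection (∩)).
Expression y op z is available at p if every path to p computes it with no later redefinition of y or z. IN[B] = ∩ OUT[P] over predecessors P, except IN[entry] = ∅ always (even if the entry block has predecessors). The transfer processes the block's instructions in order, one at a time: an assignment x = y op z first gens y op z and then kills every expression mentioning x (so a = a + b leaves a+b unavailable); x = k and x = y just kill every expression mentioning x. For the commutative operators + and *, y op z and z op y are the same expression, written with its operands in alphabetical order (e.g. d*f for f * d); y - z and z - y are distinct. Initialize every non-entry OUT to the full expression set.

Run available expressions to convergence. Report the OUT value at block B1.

Answer: {b+e}

Trace:
Per-block solution:
  B0:   IN={}   OUT={c-d}
  B1:   IN={c-d}   OUT={b+e}
  B2:   IN={b+e}   OUT={c*f}
  B3:   IN={c*f}   OUT={a*d}
  B4:   IN={a*d}   OUT={a*d}
  B5:   IN={a*d}   OUT={}
  B6:   IN={}   OUT={}
  B7:   IN={}   OUT={}

Merge at B1: IN[B1] = OUT[B0] = {c-d}
Applying B1's transfer function to that IN value gives OUT[B1] (row B1 above).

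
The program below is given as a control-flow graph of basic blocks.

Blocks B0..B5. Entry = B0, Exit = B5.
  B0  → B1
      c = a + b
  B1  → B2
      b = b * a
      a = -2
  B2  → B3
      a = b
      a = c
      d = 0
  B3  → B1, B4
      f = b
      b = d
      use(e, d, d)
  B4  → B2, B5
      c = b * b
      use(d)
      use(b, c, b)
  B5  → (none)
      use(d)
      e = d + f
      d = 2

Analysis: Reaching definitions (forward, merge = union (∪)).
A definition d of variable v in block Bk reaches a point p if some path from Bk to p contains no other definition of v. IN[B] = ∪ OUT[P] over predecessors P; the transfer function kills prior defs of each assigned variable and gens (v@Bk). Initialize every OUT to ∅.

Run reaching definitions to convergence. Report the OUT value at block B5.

Answer: {a@B2, b@B3, c@B4, d@B5, e@B5, f@B3}

Derivation:
Converged values:
  B0:  IN={}  OUT={c@B0}
  B1:  IN={a@B2, b@B3, c@B0, c@B4, d@B2, f@B3}  OUT={a@B1, b@B1, c@B0, c@B4, d@B2, f@B3}
  B2:  IN={a@B1, a@B2, b@B1, b@B3, c@B0, c@B4, d@B2, f@B3}  OUT={a@B2, b@B1, b@B3, c@B0, c@B4, d@B2, f@B3}
  B3:  IN={a@B2, b@B1, b@B3, c@B0, c@B4, d@B2, f@B3}  OUT={a@B2, b@B3, c@B0, c@B4, d@B2, f@B3}
  B4:  IN={a@B2, b@B3, c@B0, c@B4, d@B2, f@B3}  OUT={a@B2, b@B3, c@B4, d@B2, f@B3}
  B5:  IN={a@B2, b@B3, c@B4, d@B2, f@B3}  OUT={a@B2, b@B3, c@B4, d@B5, e@B5, f@B3}

Merge at B5: IN[B5] = OUT[B4] = {a@B2, b@B3, c@B4, d@B2, f@B3}
Applying B5's transfer function to that IN value gives OUT[B5] (row B5 above).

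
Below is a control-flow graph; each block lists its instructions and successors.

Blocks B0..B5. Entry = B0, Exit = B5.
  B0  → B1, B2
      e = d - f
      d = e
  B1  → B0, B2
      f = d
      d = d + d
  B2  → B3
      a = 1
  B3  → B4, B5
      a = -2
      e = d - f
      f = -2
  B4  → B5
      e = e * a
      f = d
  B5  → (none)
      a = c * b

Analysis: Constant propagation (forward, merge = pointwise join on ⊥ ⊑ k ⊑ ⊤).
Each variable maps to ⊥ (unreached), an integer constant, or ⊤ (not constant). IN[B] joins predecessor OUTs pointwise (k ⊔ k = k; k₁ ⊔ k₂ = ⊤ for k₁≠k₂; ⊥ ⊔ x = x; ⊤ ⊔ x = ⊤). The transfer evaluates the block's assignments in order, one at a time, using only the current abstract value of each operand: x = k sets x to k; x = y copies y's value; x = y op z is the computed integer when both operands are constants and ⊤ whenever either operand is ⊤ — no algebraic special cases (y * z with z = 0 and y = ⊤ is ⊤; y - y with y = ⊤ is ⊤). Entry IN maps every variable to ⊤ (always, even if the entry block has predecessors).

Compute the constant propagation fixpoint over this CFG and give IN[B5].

Converged values:
  B0:   IN=(all ⊤)   OUT=(all ⊤)
  B1:   IN=(all ⊤)   OUT=(all ⊤)
  B2:   IN=(all ⊤)   OUT={a:1; rest ⊤}
  B3:   IN={a:1; rest ⊤}   OUT={a:-2, f:-2; rest ⊤}
  B4:   IN={a:-2, f:-2; rest ⊤}   OUT={a:-2; rest ⊤}
  B5:   IN={a:-2; rest ⊤}   OUT=(all ⊤)

Merge at B5: IN[B5] = OUT[B3] ⊔ OUT[B4] = {a: -2, b: ⊤, c: ⊤, d: ⊤, e: ⊤, f: ⊤}

Answer: {a: -2, b: ⊤, c: ⊤, d: ⊤, e: ⊤, f: ⊤}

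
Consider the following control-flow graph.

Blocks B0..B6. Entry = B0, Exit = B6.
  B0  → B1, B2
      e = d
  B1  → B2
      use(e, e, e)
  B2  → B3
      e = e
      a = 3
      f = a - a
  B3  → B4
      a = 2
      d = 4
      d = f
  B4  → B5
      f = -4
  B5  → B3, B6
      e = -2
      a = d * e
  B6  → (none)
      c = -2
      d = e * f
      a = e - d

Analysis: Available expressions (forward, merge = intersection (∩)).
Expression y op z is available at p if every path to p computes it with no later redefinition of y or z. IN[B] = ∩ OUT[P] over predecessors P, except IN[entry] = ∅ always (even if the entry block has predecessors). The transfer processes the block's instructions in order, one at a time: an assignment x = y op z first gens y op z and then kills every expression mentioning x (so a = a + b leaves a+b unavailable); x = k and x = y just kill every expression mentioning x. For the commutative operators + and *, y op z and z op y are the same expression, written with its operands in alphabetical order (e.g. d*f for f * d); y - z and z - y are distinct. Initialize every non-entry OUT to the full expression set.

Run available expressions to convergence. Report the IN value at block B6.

Converged values:
  B0:   IN={}   OUT={}
  B1:   IN={}   OUT={}
  B2:   IN={}   OUT={a-a}
  B3:   IN={}   OUT={}
  B4:   IN={}   OUT={}
  B5:   IN={}   OUT={d*e}
  B6:   IN={d*e}   OUT={e*f, e-d}

Merge at B6: IN[B6] = OUT[B5] = {d*e}

Answer: {d*e}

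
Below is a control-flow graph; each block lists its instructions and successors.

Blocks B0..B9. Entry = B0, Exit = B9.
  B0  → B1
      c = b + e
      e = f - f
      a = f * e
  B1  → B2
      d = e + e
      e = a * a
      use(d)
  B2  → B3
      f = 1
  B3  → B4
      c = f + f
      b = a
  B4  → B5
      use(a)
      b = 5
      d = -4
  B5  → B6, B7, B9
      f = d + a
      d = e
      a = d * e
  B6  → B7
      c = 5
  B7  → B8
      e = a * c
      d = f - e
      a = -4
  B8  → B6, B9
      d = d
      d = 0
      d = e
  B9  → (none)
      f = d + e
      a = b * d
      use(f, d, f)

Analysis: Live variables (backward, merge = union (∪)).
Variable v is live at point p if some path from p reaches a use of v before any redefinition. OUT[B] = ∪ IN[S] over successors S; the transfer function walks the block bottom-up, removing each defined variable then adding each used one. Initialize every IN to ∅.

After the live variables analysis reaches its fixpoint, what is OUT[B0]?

Answer: {a, e}

Working:
Fixpoint table:
  B0:   IN={b, e, f}   OUT={a, e}
  B1:   IN={a, e}   OUT={a, e}
  B2:   IN={a, e}   OUT={a, e, f}
  B3:   IN={a, e, f}   OUT={a, c, e}
  B4:   IN={a, c, e}   OUT={a, b, c, d, e}
  B5:   IN={a, b, c, d, e}   OUT={a, b, c, d, e, f}
  B6:   IN={a, b, f}   OUT={a, b, c, f}
  B7:   IN={a, b, c, f}   OUT={a, b, d, e, f}
  B8:   IN={a, b, d, e, f}   OUT={a, b, d, e, f}
  B9:   IN={b, d, e}   OUT={}

Merge at B0: OUT[B0] = IN[B1] = {a, e}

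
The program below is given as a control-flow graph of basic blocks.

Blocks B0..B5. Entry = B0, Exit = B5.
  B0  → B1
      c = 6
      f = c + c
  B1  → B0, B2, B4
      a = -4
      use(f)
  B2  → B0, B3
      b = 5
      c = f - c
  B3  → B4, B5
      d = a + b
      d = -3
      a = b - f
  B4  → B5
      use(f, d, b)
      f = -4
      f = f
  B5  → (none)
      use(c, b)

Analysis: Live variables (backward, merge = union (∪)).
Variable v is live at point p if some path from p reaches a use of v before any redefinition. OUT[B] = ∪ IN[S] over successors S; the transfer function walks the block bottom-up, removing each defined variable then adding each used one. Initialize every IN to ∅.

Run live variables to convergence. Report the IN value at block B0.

Answer: {b, d}

Working:
Fixpoint table:
  B0:  IN={b, d}  OUT={b, c, d, f}
  B1:  IN={b, c, d, f}  OUT={a, b, c, d, f}
  B2:  IN={a, c, d, f}  OUT={a, b, c, d, f}
  B3:  IN={a, b, c, f}  OUT={b, c, d, f}
  B4:  IN={b, c, d, f}  OUT={b, c}
  B5:  IN={b, c}  OUT={}

Merge at B0: OUT[B0] = IN[B1] = {b, c, d, f}
Applying B0's transfer function to that OUT value gives IN[B0] (row B0 above).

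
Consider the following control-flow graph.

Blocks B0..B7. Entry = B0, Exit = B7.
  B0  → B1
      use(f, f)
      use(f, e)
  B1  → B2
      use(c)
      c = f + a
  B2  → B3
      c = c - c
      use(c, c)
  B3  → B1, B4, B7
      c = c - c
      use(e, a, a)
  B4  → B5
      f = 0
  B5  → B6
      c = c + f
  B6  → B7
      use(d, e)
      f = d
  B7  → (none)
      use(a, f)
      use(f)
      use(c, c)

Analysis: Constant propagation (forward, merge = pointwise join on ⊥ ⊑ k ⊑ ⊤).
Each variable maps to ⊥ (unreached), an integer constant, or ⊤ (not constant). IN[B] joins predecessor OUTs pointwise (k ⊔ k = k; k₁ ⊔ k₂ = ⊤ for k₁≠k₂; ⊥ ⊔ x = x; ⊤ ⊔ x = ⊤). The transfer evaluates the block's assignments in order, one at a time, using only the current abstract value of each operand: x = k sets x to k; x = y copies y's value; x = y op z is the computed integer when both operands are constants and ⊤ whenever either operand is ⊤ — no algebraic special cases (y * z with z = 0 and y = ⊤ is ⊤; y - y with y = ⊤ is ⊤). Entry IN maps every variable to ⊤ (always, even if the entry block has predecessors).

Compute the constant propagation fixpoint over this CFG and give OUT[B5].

Answer: {a: ⊤, b: ⊤, c: ⊤, d: ⊤, e: ⊤, f: 0}

Derivation:
Per-block solution:
  B0:  IN=(all ⊤)  OUT=(all ⊤)
  B1:  IN=(all ⊤)  OUT=(all ⊤)
  B2:  IN=(all ⊤)  OUT=(all ⊤)
  B3:  IN=(all ⊤)  OUT=(all ⊤)
  B4:  IN=(all ⊤)  OUT={f:0; rest ⊤}
  B5:  IN={f:0; rest ⊤}  OUT={f:0; rest ⊤}
  B6:  IN={f:0; rest ⊤}  OUT=(all ⊤)
  B7:  IN=(all ⊤)  OUT=(all ⊤)

Merge at B5: IN[B5] = OUT[B4] = {a: ⊤, b: ⊤, c: ⊤, d: ⊤, e: ⊤, f: 0}
Applying B5's transfer function to that IN value gives OUT[B5] (row B5 above).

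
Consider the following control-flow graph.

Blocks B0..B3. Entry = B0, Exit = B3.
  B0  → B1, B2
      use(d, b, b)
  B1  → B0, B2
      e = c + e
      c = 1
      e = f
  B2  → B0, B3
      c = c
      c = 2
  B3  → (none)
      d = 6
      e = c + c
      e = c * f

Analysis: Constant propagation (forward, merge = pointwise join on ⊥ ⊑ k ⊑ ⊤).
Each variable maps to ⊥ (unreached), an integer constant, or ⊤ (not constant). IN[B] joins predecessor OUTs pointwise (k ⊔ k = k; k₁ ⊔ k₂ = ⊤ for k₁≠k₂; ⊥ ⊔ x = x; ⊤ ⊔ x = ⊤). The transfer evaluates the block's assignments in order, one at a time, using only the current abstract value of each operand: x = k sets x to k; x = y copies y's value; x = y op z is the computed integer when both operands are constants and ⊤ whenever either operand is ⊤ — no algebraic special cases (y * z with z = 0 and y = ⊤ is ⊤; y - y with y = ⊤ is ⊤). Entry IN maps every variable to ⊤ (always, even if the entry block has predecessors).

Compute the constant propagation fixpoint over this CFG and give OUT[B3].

Fixpoint table:
  B0:   IN=(all ⊤)   OUT=(all ⊤)
  B1:   IN=(all ⊤)   OUT={c:1; rest ⊤}
  B2:   IN=(all ⊤)   OUT={c:2; rest ⊤}
  B3:   IN={c:2; rest ⊤}   OUT={c:2, d:6; rest ⊤}

Merge at B3: IN[B3] = OUT[B2] = {a: ⊤, b: ⊤, c: 2, d: ⊤, e: ⊤, f: ⊤}
Applying B3's transfer function to that IN value gives OUT[B3] (row B3 above).

Answer: {a: ⊤, b: ⊤, c: 2, d: 6, e: ⊤, f: ⊤}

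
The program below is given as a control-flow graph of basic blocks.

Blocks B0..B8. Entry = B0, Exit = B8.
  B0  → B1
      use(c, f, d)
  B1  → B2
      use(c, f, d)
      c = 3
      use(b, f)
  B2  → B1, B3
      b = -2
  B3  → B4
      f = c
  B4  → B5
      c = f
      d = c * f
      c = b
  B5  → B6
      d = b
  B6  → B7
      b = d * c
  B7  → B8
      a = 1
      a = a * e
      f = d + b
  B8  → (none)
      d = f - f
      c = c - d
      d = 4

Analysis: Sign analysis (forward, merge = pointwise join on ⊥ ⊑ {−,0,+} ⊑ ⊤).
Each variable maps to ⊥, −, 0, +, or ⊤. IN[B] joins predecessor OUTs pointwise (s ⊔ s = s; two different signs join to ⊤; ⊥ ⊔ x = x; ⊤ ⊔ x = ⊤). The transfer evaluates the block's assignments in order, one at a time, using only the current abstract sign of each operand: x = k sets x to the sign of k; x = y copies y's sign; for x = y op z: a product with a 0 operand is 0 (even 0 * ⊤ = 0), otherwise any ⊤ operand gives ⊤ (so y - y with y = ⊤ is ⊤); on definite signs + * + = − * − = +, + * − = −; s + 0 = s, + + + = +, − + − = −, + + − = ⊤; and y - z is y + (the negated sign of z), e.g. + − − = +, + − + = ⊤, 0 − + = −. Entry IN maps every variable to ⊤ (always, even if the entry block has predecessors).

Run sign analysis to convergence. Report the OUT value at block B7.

Fixpoint table:
  B0: | IN=(all ⊤) | OUT=(all ⊤)
  B1: | IN=(all ⊤) | OUT={c:+; rest ⊤}
  B2: | IN={c:+; rest ⊤} | OUT={b:-, c:+; rest ⊤}
  B3: | IN={b:-, c:+; rest ⊤} | OUT={b:-, c:+, f:+; rest ⊤}
  B4: | IN={b:-, c:+, f:+; rest ⊤} | OUT={b:-, c:-, d:+, f:+; rest ⊤}
  B5: | IN={b:-, c:-, d:+, f:+; rest ⊤} | OUT={b:-, c:-, d:-, f:+; rest ⊤}
  B6: | IN={b:-, c:-, d:-, f:+; rest ⊤} | OUT={b:+, c:-, d:-, f:+; rest ⊤}
  B7: | IN={b:+, c:-, d:-, f:+; rest ⊤} | OUT={b:+, c:-, d:-; rest ⊤}
  B8: | IN={b:+, c:-, d:-; rest ⊤} | OUT={b:+, d:+; rest ⊤}

Merge at B7: IN[B7] = OUT[B6] = {a: ⊤, b: +, c: -, d: -, e: ⊤, f: +}
Applying B7's transfer function to that IN value gives OUT[B7] (row B7 above).

Answer: {a: ⊤, b: +, c: -, d: -, e: ⊤, f: ⊤}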